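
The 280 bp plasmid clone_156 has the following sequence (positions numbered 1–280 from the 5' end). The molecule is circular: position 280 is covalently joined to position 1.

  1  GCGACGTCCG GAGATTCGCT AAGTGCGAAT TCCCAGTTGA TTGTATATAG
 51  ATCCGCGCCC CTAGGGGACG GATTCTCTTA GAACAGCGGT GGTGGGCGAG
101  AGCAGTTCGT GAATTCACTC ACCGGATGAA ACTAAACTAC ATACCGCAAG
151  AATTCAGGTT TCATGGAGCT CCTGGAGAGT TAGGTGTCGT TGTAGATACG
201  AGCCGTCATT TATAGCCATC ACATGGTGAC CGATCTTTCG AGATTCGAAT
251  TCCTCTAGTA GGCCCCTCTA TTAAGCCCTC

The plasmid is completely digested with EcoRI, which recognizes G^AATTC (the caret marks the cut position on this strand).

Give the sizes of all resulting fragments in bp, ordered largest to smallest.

EcoRI sites (GAATTC) start at positions 27, 111, 150, 247.
EcoRI cuts after the first base of each site, so after positions 27, 111, 150, 247.
Circular molecule, 4 cuts → 4 fragments:
  28–111 → 84 bp
  112–150 → 39 bp
  151–247 → 97 bp
  248–280 then 1–27 → 33 + 27 = 60 bp
Sorted largest to smallest: 97, 84, 60, 39 bp.

97, 84, 60, 39 bp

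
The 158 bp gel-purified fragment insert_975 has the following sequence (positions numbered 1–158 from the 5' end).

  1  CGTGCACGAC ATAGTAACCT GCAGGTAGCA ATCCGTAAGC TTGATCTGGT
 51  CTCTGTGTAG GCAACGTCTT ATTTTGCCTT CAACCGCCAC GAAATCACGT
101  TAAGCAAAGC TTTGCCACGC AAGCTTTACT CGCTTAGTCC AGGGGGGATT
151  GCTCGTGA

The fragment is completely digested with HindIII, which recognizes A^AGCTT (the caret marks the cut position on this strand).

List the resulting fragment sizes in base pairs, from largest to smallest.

HindIII sites (AAGCTT) start at positions 37, 107, 121.
HindIII cuts after the first base of each site, so after positions 37, 107, 121.
Linear molecule, 3 cuts → 4 fragments:
  1–37 → 37 bp
  38–107 → 70 bp
  108–121 → 14 bp
  122–158 → 37 bp
Sorted largest to smallest: 70, 37, 37, 14 bp.

70, 37, 37, 14 bp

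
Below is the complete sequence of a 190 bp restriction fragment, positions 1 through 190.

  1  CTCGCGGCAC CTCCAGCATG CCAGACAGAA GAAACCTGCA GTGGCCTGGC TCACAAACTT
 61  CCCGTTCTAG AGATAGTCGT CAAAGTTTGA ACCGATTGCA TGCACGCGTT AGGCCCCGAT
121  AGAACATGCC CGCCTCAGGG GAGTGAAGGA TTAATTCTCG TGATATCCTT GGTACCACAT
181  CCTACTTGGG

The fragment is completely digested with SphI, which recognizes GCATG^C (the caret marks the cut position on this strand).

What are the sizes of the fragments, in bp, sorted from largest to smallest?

88, 82, 20 bp

SphI sites (GCATGC) start at positions 16, 98.
SphI cuts after base 5 of each site (before the last base), so after positions 20, 102.
Linear molecule, 2 cuts → 3 fragments:
  1–20 → 20 bp
  21–102 → 82 bp
  103–190 → 88 bp
Sorted largest to smallest: 88, 82, 20 bp.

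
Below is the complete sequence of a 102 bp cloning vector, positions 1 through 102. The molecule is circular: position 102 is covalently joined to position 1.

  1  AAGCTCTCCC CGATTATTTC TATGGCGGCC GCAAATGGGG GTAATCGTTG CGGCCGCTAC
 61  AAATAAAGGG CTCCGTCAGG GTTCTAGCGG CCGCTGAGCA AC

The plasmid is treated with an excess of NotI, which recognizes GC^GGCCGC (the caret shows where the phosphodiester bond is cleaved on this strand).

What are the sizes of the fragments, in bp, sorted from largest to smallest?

NotI sites (GCGGCCGC) start at positions 25, 50, 87.
NotI cuts after base 2 of each site, so after positions 26, 51, 88.
Circular molecule, 3 cuts → 3 fragments:
  27–51 → 25 bp
  52–88 → 37 bp
  89–102 then 1–26 → 14 + 26 = 40 bp
Sorted largest to smallest: 40, 37, 25 bp.

40, 37, 25 bp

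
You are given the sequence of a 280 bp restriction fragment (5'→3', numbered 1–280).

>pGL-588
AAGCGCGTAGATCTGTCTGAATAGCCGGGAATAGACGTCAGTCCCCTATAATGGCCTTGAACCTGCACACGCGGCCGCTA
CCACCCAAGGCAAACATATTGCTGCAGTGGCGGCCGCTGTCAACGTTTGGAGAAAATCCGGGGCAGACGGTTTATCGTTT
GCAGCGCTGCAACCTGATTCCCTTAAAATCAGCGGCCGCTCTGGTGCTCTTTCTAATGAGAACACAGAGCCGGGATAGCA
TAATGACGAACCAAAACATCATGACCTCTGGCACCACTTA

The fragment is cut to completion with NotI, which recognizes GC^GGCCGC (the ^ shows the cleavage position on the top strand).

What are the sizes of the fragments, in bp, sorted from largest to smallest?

NotI sites (GCGGCCGC) start at positions 71, 110, 192.
NotI cuts after base 2 of each site, so after positions 72, 111, 193.
Linear molecule, 3 cuts → 4 fragments:
  1–72 → 72 bp
  73–111 → 39 bp
  112–193 → 82 bp
  194–280 → 87 bp
Sorted largest to smallest: 87, 82, 72, 39 bp.

87, 82, 72, 39 bp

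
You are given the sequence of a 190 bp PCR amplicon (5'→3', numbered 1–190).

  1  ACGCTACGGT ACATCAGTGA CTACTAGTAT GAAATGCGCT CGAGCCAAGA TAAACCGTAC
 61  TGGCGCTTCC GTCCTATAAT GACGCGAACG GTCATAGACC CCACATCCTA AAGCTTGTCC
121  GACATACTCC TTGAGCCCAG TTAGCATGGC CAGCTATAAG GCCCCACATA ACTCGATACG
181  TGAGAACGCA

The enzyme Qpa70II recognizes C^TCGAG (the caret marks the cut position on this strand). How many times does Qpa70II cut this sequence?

CTCGAG occurs starting at position 39.
Qpa70II cuts at 1 site.

1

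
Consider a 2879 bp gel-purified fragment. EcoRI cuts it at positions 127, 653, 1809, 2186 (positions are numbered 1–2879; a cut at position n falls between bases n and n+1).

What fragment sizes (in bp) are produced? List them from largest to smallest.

1156, 693, 526, 377, 127 bp

Linear molecule, 4 cuts → 5 fragments:
  127 − 0 = 127 bp
  653 − 127 = 526 bp
  1809 − 653 = 1156 bp
  2186 − 1809 = 377 bp
  2879 − 2186 = 693 bp
Sorted largest to smallest: 1156, 693, 526, 377, 127 bp.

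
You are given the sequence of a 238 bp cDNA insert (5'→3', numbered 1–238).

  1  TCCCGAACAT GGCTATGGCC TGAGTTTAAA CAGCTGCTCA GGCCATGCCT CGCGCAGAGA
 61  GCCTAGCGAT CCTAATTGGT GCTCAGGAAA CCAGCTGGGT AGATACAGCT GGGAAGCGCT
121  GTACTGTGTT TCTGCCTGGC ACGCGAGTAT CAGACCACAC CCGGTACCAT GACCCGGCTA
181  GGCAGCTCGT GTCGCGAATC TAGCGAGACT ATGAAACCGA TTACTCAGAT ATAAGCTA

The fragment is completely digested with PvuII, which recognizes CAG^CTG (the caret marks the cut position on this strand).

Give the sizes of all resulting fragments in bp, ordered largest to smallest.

130, 61, 33, 14 bp

PvuII sites (CAGCTG) start at positions 31, 92, 106.
PvuII cuts after base 3 of each site, so after positions 33, 94, 108.
Linear molecule, 3 cuts → 4 fragments:
  1–33 → 33 bp
  34–94 → 61 bp
  95–108 → 14 bp
  109–238 → 130 bp
Sorted largest to smallest: 130, 61, 33, 14 bp.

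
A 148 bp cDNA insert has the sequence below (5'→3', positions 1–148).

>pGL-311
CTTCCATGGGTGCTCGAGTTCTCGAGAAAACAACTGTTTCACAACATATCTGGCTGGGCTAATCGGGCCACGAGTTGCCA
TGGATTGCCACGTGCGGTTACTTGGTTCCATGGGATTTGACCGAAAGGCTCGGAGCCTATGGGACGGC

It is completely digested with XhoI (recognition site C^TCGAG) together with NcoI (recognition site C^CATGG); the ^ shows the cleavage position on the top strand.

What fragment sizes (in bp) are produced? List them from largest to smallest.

XhoI sites (CTCGAG) start at positions 13, 21.
XhoI cuts after the first base of each site, so after positions 13, 21.
NcoI sites (CCATGG) start at positions 4, 78, 108.
NcoI cuts after the first base of each site, so after positions 4, 78, 108.
Combined cut positions: 4, 13, 21, 78, 108.
Linear molecule, 5 cuts → 6 fragments:
  1–4 → 4 bp
  5–13 → 9 bp
  14–21 → 8 bp
  22–78 → 57 bp
  79–108 → 30 bp
  109–148 → 40 bp
Sorted largest to smallest: 57, 40, 30, 9, 8, 4 bp.

57, 40, 30, 9, 8, 4 bp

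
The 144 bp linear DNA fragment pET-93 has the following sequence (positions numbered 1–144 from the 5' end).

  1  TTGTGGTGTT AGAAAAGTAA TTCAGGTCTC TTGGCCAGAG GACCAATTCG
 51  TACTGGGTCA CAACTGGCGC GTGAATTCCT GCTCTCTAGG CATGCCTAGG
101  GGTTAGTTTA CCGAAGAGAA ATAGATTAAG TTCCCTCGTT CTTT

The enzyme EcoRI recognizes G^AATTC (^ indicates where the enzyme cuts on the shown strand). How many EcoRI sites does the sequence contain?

1

GAATTC occurs starting at position 73.
EcoRI cuts at 1 site.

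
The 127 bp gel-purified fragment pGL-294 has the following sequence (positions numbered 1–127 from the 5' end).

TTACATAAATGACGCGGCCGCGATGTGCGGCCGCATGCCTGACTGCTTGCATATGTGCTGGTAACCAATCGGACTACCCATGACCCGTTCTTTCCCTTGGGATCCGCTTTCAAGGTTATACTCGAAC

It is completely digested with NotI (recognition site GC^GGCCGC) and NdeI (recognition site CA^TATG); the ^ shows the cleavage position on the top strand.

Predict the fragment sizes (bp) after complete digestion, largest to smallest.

76, 23, 15, 13 bp

NotI sites (GCGGCCGC) start at positions 14, 27.
NotI cuts after base 2 of each site, so after positions 15, 28.
The NdeI site (CATATG) starts at position 50.
NdeI cuts after base 2 of each site, so after position 51.
Combined cut positions: 15, 28, 51.
Linear molecule, 3 cuts → 4 fragments:
  1–15 → 15 bp
  16–28 → 13 bp
  29–51 → 23 bp
  52–127 → 76 bp
Sorted largest to smallest: 76, 23, 15, 13 bp.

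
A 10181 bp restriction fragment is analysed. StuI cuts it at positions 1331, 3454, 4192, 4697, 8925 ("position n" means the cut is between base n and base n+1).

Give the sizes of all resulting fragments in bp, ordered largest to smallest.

4228, 2123, 1331, 1256, 738, 505 bp

Linear molecule, 5 cuts → 6 fragments:
  1331 − 0 = 1331 bp
  3454 − 1331 = 2123 bp
  4192 − 3454 = 738 bp
  4697 − 4192 = 505 bp
  8925 − 4697 = 4228 bp
  10181 − 8925 = 1256 bp
Sorted largest to smallest: 4228, 2123, 1331, 1256, 738, 505 bp.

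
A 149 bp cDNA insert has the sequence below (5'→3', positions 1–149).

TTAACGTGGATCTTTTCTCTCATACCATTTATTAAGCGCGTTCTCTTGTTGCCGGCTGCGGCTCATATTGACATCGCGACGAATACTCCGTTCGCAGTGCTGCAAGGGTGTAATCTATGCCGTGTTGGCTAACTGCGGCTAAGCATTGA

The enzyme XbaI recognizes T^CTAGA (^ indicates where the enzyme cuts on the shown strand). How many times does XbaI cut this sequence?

0

No occurrence of TCTAGA is present in the sequence.
XbaI does not cut: 0 sites.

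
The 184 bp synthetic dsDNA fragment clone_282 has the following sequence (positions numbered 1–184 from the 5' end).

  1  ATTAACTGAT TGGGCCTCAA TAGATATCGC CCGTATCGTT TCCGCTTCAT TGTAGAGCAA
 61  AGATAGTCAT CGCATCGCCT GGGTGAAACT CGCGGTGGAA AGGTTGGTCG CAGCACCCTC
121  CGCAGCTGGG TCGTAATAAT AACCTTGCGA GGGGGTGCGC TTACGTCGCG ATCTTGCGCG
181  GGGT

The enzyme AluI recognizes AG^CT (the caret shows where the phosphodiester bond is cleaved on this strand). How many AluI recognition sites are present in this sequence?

AGCT occurs starting at position 124.
AluI cuts at 1 site.

1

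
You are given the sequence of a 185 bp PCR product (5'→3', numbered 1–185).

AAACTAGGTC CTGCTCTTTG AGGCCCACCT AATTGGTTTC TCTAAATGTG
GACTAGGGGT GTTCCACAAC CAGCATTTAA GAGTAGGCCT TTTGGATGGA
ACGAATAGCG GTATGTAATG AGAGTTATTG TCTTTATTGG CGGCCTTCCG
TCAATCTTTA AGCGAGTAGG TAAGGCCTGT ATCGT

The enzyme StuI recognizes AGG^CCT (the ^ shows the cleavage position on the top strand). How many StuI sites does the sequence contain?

AGGCCT occurs starting at positions 85, 173.
StuI cuts at 2 sites.

2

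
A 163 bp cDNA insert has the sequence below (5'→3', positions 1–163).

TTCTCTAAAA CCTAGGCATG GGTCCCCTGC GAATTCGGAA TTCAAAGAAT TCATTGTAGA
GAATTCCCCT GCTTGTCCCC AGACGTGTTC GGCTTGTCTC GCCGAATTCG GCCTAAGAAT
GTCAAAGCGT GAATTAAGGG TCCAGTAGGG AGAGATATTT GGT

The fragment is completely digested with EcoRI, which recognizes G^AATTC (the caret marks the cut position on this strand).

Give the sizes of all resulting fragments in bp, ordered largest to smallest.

EcoRI sites (GAATTC) start at positions 31, 38, 47, 61, 104.
EcoRI cuts after the first base of each site, so after positions 31, 38, 47, 61, 104.
Linear molecule, 5 cuts → 6 fragments:
  1–31 → 31 bp
  32–38 → 7 bp
  39–47 → 9 bp
  48–61 → 14 bp
  62–104 → 43 bp
  105–163 → 59 bp
Sorted largest to smallest: 59, 43, 31, 14, 9, 7 bp.

59, 43, 31, 14, 9, 7 bp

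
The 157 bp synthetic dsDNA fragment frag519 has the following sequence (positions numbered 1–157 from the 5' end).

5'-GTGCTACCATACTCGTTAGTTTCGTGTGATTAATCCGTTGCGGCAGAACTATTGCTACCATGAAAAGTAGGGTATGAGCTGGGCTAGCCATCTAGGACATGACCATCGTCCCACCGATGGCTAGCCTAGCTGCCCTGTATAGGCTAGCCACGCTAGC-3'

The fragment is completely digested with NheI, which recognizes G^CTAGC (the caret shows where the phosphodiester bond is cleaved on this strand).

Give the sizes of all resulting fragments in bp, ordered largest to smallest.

83, 37, 23, 9, 5 bp

NheI sites (GCTAGC) start at positions 83, 120, 143, 152.
NheI cuts after the first base of each site, so after positions 83, 120, 143, 152.
Linear molecule, 4 cuts → 5 fragments:
  1–83 → 83 bp
  84–120 → 37 bp
  121–143 → 23 bp
  144–152 → 9 bp
  153–157 → 5 bp
Sorted largest to smallest: 83, 37, 23, 9, 5 bp.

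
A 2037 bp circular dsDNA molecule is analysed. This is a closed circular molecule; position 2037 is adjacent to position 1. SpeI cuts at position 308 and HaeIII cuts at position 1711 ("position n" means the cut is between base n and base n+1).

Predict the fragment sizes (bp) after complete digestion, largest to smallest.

Combined cut positions (sorted): 308, 1711.
Circular molecule, 2 cuts → 2 fragments:
  1711 − 308 = 1403 bp
  wrap: 2037 − 1711 + 308 = 634 bp
Sorted largest to smallest: 1403, 634 bp.

1403, 634 bp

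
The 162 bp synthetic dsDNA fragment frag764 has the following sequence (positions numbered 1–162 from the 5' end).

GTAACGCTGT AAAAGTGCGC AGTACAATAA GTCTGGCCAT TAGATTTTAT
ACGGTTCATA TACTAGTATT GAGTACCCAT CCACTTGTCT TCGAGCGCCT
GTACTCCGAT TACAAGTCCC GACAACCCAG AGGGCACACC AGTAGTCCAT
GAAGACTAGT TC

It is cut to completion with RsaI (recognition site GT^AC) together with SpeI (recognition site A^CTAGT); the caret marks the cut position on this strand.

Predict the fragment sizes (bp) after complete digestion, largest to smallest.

53, 39, 28, 23, 12, 7 bp

RsaI sites (GTAC) start at positions 22, 73, 101.
RsaI cuts after base 2 of each site, so after positions 23, 74, 102.
SpeI sites (ACTAGT) start at positions 62, 155.
SpeI cuts after the first base of each site, so after positions 62, 155.
Combined cut positions: 23, 62, 74, 102, 155.
Linear molecule, 5 cuts → 6 fragments:
  1–23 → 23 bp
  24–62 → 39 bp
  63–74 → 12 bp
  75–102 → 28 bp
  103–155 → 53 bp
  156–162 → 7 bp
Sorted largest to smallest: 53, 39, 28, 23, 12, 7 bp.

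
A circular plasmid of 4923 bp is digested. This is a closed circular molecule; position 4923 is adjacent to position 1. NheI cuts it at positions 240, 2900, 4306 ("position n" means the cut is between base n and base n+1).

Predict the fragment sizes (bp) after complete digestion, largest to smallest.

2660, 1406, 857 bp

Circular molecule, 3 cuts → 3 fragments:
  2900 − 240 = 2660 bp
  4306 − 2900 = 1406 bp
  wrap: 4923 − 4306 + 240 = 857 bp
Sorted largest to smallest: 2660, 1406, 857 bp.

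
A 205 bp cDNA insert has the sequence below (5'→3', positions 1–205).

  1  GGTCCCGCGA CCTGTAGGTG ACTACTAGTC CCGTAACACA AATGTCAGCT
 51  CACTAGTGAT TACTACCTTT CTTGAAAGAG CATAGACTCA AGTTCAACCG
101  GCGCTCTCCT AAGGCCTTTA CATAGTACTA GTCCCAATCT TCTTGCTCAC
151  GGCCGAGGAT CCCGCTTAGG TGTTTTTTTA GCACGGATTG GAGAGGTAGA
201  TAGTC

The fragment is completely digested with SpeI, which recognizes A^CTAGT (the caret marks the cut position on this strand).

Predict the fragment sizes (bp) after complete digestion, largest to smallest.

SpeI sites (ACTAGT) start at positions 24, 52, 127.
SpeI cuts after the first base of each site, so after positions 24, 52, 127.
Linear molecule, 3 cuts → 4 fragments:
  1–24 → 24 bp
  25–52 → 28 bp
  53–127 → 75 bp
  128–205 → 78 bp
Sorted largest to smallest: 78, 75, 28, 24 bp.

78, 75, 28, 24 bp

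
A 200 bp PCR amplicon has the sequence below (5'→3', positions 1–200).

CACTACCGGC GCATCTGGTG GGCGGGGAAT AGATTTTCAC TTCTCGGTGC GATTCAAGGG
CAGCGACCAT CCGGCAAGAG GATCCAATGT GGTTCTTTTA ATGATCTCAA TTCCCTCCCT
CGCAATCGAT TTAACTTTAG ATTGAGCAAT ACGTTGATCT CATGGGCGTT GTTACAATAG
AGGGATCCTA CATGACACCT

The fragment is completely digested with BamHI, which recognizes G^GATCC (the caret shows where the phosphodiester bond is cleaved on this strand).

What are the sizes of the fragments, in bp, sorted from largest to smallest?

BamHI sites (GGATCC) start at positions 80, 183.
BamHI cuts after the first base of each site, so after positions 80, 183.
Linear molecule, 2 cuts → 3 fragments:
  1–80 → 80 bp
  81–183 → 103 bp
  184–200 → 17 bp
Sorted largest to smallest: 103, 80, 17 bp.

103, 80, 17 bp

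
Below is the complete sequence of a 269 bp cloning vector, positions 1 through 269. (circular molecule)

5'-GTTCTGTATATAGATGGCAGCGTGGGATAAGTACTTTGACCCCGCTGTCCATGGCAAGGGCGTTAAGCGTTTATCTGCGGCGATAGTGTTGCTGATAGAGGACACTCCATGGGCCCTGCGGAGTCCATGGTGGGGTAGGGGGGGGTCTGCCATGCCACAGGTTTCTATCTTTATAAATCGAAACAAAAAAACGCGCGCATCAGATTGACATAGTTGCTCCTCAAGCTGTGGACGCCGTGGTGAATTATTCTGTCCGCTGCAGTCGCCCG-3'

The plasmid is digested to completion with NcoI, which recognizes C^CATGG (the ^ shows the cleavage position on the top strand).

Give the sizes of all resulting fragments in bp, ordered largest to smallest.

NcoI sites (CCATGG) start at positions 49, 107, 125.
NcoI cuts after the first base of each site, so after positions 49, 107, 125.
Circular molecule, 3 cuts → 3 fragments:
  50–107 → 58 bp
  108–125 → 18 bp
  126–269 then 1–49 → 144 + 49 = 193 bp
Sorted largest to smallest: 193, 58, 18 bp.

193, 58, 18 bp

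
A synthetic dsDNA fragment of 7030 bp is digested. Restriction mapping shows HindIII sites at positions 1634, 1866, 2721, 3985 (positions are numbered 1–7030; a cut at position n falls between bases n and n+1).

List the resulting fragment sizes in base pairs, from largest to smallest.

3045, 1634, 1264, 855, 232 bp

Linear molecule, 4 cuts → 5 fragments:
  1634 − 0 = 1634 bp
  1866 − 1634 = 232 bp
  2721 − 1866 = 855 bp
  3985 − 2721 = 1264 bp
  7030 − 3985 = 3045 bp
Sorted largest to smallest: 3045, 1634, 1264, 855, 232 bp.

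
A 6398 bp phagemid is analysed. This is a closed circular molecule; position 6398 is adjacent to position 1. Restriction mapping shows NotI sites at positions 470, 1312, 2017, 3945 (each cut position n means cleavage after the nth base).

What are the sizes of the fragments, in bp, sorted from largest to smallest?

Circular molecule, 4 cuts → 4 fragments:
  1312 − 470 = 842 bp
  2017 − 1312 = 705 bp
  3945 − 2017 = 1928 bp
  wrap: 6398 − 3945 + 470 = 2923 bp
Sorted largest to smallest: 2923, 1928, 842, 705 bp.

2923, 1928, 842, 705 bp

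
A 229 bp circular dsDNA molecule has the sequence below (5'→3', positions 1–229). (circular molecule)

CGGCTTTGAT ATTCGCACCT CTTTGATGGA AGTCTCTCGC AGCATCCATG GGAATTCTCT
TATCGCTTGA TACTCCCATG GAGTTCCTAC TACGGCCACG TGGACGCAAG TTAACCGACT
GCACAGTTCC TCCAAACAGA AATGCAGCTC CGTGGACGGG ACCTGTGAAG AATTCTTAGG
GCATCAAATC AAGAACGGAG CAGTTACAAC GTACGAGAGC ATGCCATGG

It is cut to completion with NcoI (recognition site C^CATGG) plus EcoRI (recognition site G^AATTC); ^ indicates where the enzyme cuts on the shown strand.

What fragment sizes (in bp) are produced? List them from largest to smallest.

NcoI sites (CCATGG) start at positions 46, 76, 224.
NcoI cuts after the first base of each site, so after positions 46, 76, 224.
EcoRI sites (GAATTC) start at positions 52, 170.
EcoRI cuts after the first base of each site, so after positions 52, 170.
Combined cut positions: 46, 52, 76, 170, 224.
Circular molecule, 5 cuts → 5 fragments:
  47–52 → 6 bp
  53–76 → 24 bp
  77–170 → 94 bp
  171–224 → 54 bp
  225–229 then 1–46 → 5 + 46 = 51 bp
Sorted largest to smallest: 94, 54, 51, 24, 6 bp.

94, 54, 51, 24, 6 bp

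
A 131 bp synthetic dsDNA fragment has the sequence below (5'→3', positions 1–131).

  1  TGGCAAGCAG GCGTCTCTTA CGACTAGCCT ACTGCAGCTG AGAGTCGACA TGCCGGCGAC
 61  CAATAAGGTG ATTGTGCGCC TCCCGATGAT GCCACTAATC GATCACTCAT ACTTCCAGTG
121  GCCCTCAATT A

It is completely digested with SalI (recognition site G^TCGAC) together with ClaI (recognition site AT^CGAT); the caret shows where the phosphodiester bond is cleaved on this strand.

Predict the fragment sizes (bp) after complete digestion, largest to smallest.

The SalI site (GTCGAC) starts at position 44.
SalI cuts after the first base of each site, so after position 44.
The ClaI site (ATCGAT) starts at position 98.
ClaI cuts after base 2 of each site, so after position 99.
Combined cut positions: 44, 99.
Linear molecule, 2 cuts → 3 fragments:
  1–44 → 44 bp
  45–99 → 55 bp
  100–131 → 32 bp
Sorted largest to smallest: 55, 44, 32 bp.

55, 44, 32 bp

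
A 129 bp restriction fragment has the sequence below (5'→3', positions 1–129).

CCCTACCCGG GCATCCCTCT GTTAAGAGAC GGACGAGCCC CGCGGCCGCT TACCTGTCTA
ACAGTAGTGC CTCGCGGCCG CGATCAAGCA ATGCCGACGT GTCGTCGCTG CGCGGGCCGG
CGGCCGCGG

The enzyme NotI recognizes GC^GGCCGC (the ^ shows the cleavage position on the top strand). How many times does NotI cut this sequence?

3

GCGGCCGC occurs starting at positions 42, 74, 120.
NotI cuts at 3 sites.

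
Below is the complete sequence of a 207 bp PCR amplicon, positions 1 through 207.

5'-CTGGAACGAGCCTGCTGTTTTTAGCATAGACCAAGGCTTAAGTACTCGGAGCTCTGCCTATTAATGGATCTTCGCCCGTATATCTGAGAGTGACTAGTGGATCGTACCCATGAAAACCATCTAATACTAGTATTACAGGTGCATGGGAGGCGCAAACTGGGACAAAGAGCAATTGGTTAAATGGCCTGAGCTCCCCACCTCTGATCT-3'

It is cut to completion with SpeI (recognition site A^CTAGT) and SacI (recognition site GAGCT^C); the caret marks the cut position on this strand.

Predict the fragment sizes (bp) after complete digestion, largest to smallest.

66, 53, 40, 33, 15 bp

SpeI sites (ACTAGT) start at positions 93, 126.
SpeI cuts after the first base of each site, so after positions 93, 126.
SacI sites (GAGCTC) start at positions 49, 188.
SacI cuts after base 5 of each site (before the last base), so after positions 53, 192.
Combined cut positions: 53, 93, 126, 192.
Linear molecule, 4 cuts → 5 fragments:
  1–53 → 53 bp
  54–93 → 40 bp
  94–126 → 33 bp
  127–192 → 66 bp
  193–207 → 15 bp
Sorted largest to smallest: 66, 53, 40, 33, 15 bp.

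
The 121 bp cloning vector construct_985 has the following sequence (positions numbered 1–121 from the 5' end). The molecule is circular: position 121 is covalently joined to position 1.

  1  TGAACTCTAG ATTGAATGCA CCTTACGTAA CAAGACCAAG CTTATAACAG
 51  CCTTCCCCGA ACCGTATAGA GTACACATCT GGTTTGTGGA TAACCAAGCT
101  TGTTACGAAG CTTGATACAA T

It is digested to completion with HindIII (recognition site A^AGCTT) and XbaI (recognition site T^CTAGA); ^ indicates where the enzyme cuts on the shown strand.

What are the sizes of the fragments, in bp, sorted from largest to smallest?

HindIII sites (AAGCTT) start at positions 38, 96, 108.
HindIII cuts after the first base of each site, so after positions 38, 96, 108.
The XbaI site (TCTAGA) starts at position 6.
XbaI cuts after the first base of each site, so after position 6.
Combined cut positions: 6, 38, 96, 108.
Circular molecule, 4 cuts → 4 fragments:
  7–38 → 32 bp
  39–96 → 58 bp
  97–108 → 12 bp
  109–121 then 1–6 → 13 + 6 = 19 bp
Sorted largest to smallest: 58, 32, 19, 12 bp.

58, 32, 19, 12 bp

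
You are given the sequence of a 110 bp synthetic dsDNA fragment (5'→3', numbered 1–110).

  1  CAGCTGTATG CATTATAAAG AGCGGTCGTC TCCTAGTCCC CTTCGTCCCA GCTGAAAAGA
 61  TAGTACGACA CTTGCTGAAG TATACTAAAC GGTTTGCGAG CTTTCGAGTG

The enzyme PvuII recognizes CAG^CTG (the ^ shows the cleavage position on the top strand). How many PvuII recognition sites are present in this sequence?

2

CAGCTG occurs starting at positions 1, 49.
PvuII cuts at 2 sites.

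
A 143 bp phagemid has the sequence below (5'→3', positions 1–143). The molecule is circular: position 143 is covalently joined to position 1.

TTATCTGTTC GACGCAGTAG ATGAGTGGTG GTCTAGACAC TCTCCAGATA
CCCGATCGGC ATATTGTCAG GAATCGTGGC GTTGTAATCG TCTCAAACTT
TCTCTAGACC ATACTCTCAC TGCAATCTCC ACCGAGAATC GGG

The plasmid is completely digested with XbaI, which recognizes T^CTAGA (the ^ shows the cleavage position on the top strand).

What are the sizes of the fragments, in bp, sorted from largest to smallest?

XbaI sites (TCTAGA) start at positions 32, 103.
XbaI cuts after the first base of each site, so after positions 32, 103.
Circular molecule, 2 cuts → 2 fragments:
  33–103 → 71 bp
  104–143 then 1–32 → 40 + 32 = 72 bp
Sorted largest to smallest: 72, 71 bp.

72, 71 bp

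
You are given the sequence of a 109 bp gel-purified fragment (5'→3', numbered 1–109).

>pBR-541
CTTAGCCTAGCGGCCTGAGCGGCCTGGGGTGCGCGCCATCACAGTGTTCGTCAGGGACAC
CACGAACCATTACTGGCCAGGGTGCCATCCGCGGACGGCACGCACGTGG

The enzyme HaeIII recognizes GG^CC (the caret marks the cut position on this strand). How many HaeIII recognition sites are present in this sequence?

GGCC occurs starting at positions 12, 21, 75.
HaeIII cuts at 3 sites.

3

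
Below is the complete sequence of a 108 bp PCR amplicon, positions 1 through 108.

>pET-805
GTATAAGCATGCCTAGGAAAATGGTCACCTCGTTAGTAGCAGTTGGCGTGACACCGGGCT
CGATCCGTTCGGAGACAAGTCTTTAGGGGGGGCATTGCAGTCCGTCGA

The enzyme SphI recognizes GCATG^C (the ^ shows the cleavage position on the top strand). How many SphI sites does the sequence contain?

GCATGC occurs starting at position 7.
SphI cuts at 1 site.

1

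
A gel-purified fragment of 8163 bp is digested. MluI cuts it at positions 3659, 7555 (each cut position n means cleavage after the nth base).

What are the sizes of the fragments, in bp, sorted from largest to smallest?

3896, 3659, 608 bp

Linear molecule, 2 cuts → 3 fragments:
  3659 − 0 = 3659 bp
  7555 − 3659 = 3896 bp
  8163 − 7555 = 608 bp
Sorted largest to smallest: 3896, 3659, 608 bp.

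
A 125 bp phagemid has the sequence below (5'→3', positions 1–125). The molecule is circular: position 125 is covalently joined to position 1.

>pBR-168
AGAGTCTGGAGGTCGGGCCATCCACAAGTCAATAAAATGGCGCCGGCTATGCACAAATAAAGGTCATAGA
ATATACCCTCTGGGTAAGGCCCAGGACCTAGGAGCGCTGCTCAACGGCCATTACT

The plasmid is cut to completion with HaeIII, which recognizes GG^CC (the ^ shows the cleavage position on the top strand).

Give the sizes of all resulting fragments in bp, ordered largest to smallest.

HaeIII sites (GGCC) start at positions 16, 88, 116.
HaeIII cuts after base 2 of each site, so after positions 17, 89, 117.
Circular molecule, 3 cuts → 3 fragments:
  18–89 → 72 bp
  90–117 → 28 bp
  118–125 then 1–17 → 8 + 17 = 25 bp
Sorted largest to smallest: 72, 28, 25 bp.

72, 28, 25 bp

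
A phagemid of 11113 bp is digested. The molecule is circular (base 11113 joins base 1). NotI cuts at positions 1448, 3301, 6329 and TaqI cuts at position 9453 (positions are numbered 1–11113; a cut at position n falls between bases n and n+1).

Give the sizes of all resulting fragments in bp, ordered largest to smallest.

3124, 3108, 3028, 1853 bp

Combined cut positions (sorted): 1448, 3301, 6329, 9453.
Circular molecule, 4 cuts → 4 fragments:
  3301 − 1448 = 1853 bp
  6329 − 3301 = 3028 bp
  9453 − 6329 = 3124 bp
  wrap: 11113 − 9453 + 1448 = 3108 bp
Sorted largest to smallest: 3124, 3108, 3028, 1853 bp.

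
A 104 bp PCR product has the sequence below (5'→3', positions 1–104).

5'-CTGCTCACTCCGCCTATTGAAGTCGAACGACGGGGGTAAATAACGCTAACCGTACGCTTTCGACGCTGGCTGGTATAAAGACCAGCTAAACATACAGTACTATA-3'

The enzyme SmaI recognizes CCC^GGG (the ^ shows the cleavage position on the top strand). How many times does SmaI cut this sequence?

No occurrence of CCCGGG is present in the sequence.
SmaI does not cut: 0 sites.

0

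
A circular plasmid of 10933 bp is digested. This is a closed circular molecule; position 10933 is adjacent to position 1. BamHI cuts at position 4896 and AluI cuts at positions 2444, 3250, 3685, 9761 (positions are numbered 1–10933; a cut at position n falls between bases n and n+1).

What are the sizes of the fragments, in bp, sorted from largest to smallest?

4865, 3616, 1211, 806, 435 bp

Combined cut positions (sorted): 2444, 3250, 3685, 4896, 9761.
Circular molecule, 5 cuts → 5 fragments:
  3250 − 2444 = 806 bp
  3685 − 3250 = 435 bp
  4896 − 3685 = 1211 bp
  9761 − 4896 = 4865 bp
  wrap: 10933 − 9761 + 2444 = 3616 bp
Sorted largest to smallest: 4865, 3616, 1211, 806, 435 bp.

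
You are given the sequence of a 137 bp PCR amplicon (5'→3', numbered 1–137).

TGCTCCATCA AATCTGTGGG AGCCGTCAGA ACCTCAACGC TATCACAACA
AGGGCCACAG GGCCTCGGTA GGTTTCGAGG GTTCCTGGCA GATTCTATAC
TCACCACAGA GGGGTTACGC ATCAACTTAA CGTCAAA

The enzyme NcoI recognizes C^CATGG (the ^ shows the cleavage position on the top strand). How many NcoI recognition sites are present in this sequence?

0

No occurrence of CCATGG is present in the sequence.
NcoI does not cut: 0 sites.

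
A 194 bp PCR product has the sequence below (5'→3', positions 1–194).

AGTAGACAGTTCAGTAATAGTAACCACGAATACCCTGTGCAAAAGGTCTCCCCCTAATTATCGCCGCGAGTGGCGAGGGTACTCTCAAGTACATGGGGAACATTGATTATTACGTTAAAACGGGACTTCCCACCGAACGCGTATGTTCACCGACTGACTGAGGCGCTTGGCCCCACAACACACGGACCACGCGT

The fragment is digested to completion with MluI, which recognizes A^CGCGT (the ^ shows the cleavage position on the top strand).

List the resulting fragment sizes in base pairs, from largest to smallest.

MluI sites (ACGCGT) start at positions 137, 189.
MluI cuts after the first base of each site, so after positions 137, 189.
Linear molecule, 2 cuts → 3 fragments:
  1–137 → 137 bp
  138–189 → 52 bp
  190–194 → 5 bp
Sorted largest to smallest: 137, 52, 5 bp.

137, 52, 5 bp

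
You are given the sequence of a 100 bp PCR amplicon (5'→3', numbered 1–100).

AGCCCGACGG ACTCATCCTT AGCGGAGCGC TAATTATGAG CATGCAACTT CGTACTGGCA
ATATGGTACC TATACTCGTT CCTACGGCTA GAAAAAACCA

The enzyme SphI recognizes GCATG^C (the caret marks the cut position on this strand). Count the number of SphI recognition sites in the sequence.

GCATGC occurs starting at position 40.
SphI cuts at 1 site.

1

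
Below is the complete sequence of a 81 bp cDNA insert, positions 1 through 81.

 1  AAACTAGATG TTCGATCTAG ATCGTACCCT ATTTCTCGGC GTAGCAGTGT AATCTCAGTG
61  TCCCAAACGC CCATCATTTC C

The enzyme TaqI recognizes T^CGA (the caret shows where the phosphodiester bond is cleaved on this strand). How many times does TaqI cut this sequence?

1

TCGA occurs starting at position 12.
TaqI cuts at 1 site.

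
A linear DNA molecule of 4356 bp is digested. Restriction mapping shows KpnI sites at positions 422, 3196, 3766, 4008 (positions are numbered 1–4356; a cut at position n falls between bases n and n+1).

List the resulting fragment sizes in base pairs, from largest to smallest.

2774, 570, 422, 348, 242 bp

Linear molecule, 4 cuts → 5 fragments:
  422 − 0 = 422 bp
  3196 − 422 = 2774 bp
  3766 − 3196 = 570 bp
  4008 − 3766 = 242 bp
  4356 − 4008 = 348 bp
Sorted largest to smallest: 2774, 570, 422, 348, 242 bp.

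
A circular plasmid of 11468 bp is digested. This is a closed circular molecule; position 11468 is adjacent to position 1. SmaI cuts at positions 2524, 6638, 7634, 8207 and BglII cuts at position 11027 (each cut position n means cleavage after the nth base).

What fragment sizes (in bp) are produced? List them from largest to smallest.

4114, 2965, 2820, 996, 573 bp

Combined cut positions (sorted): 2524, 6638, 7634, 8207, 11027.
Circular molecule, 5 cuts → 5 fragments:
  6638 − 2524 = 4114 bp
  7634 − 6638 = 996 bp
  8207 − 7634 = 573 bp
  11027 − 8207 = 2820 bp
  wrap: 11468 − 11027 + 2524 = 2965 bp
Sorted largest to smallest: 4114, 2965, 2820, 996, 573 bp.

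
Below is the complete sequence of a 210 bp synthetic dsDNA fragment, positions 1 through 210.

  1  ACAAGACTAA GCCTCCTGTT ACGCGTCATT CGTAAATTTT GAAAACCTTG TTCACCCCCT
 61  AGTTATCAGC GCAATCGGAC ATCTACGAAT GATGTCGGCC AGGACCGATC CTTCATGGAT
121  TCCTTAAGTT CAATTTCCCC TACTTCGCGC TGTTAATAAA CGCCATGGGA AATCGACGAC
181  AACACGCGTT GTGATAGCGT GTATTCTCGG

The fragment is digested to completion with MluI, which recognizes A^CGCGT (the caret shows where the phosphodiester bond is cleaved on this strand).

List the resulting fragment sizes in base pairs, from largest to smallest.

163, 26, 21 bp

MluI sites (ACGCGT) start at positions 21, 184.
MluI cuts after the first base of each site, so after positions 21, 184.
Linear molecule, 2 cuts → 3 fragments:
  1–21 → 21 bp
  22–184 → 163 bp
  185–210 → 26 bp
Sorted largest to smallest: 163, 26, 21 bp.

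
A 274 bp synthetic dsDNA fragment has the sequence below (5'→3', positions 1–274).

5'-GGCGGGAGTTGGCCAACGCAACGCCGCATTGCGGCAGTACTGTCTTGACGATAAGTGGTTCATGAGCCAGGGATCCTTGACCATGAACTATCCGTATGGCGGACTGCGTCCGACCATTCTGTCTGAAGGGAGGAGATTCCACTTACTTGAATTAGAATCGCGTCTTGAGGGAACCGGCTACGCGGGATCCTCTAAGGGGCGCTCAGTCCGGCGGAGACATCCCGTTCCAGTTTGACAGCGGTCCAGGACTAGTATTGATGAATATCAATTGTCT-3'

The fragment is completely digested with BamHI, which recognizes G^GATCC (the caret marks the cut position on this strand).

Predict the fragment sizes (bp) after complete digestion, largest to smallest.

BamHI sites (GGATCC) start at positions 71, 185.
BamHI cuts after the first base of each site, so after positions 71, 185.
Linear molecule, 2 cuts → 3 fragments:
  1–71 → 71 bp
  72–185 → 114 bp
  186–274 → 89 bp
Sorted largest to smallest: 114, 89, 71 bp.

114, 89, 71 bp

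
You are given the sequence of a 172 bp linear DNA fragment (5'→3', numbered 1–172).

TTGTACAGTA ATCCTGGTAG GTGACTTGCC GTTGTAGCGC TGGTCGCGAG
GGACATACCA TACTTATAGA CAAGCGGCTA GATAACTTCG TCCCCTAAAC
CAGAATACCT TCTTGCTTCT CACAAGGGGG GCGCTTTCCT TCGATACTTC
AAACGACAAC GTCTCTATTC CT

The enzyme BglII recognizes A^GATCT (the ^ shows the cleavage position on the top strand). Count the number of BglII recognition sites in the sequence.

No occurrence of AGATCT is present in the sequence.
BglII does not cut: 0 sites.

0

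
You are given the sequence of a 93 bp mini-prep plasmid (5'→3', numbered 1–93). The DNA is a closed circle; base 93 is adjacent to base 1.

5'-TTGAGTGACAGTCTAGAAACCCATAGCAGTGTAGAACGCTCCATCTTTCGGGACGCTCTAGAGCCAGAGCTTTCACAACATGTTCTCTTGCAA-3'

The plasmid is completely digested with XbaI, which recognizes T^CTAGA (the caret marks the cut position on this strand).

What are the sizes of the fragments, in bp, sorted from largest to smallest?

48, 45 bp

XbaI sites (TCTAGA) start at positions 12, 57.
XbaI cuts after the first base of each site, so after positions 12, 57.
Circular molecule, 2 cuts → 2 fragments:
  13–57 → 45 bp
  58–93 then 1–12 → 36 + 12 = 48 bp
Sorted largest to smallest: 48, 45 bp.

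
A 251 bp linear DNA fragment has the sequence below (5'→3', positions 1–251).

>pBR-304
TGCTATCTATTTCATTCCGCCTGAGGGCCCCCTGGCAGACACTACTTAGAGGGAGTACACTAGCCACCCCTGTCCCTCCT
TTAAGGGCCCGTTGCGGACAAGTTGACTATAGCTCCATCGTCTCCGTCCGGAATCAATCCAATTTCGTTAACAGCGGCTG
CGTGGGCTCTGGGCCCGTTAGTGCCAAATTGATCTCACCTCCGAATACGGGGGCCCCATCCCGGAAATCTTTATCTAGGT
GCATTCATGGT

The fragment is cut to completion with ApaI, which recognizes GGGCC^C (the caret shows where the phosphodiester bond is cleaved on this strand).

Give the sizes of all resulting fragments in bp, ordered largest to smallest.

86, 60, 40, 36, 29 bp

ApaI sites (GGGCCC) start at positions 25, 85, 171, 211.
ApaI cuts after base 5 of each site (before the last base), so after positions 29, 89, 175, 215.
Linear molecule, 4 cuts → 5 fragments:
  1–29 → 29 bp
  30–89 → 60 bp
  90–175 → 86 bp
  176–215 → 40 bp
  216–251 → 36 bp
Sorted largest to smallest: 86, 60, 40, 36, 29 bp.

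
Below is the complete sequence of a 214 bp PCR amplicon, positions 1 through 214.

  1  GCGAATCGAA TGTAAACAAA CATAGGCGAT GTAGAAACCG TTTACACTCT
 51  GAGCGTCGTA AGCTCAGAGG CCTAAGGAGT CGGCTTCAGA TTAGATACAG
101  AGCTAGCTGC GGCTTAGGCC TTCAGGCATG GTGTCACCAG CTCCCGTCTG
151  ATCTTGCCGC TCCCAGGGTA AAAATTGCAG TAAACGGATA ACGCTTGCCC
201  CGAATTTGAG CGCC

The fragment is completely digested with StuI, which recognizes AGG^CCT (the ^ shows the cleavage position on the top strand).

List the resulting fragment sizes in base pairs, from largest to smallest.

StuI sites (AGGCCT) start at positions 68, 116.
StuI cuts after base 3 of each site, so after positions 70, 118.
Linear molecule, 2 cuts → 3 fragments:
  1–70 → 70 bp
  71–118 → 48 bp
  119–214 → 96 bp
Sorted largest to smallest: 96, 70, 48 bp.

96, 70, 48 bp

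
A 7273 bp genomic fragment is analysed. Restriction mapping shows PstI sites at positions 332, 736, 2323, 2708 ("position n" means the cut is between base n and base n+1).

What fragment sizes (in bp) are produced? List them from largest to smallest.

Linear molecule, 4 cuts → 5 fragments:
  332 − 0 = 332 bp
  736 − 332 = 404 bp
  2323 − 736 = 1587 bp
  2708 − 2323 = 385 bp
  7273 − 2708 = 4565 bp
Sorted largest to smallest: 4565, 1587, 404, 385, 332 bp.

4565, 1587, 404, 385, 332 bp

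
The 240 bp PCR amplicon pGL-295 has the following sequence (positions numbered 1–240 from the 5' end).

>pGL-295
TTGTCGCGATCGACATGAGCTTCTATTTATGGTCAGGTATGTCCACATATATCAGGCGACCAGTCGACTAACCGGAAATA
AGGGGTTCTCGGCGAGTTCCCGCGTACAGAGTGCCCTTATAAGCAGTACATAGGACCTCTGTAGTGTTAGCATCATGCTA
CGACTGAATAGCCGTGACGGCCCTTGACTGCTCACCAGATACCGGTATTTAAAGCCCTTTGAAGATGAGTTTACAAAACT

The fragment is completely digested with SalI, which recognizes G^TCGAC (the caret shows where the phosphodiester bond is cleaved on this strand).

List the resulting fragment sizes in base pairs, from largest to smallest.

177, 63 bp

The SalI site (GTCGAC) starts at position 63.
SalI cuts after the first base of each site, so after position 63.
Linear molecule, 1 cut → 2 fragments:
  1–63 → 63 bp
  64–240 → 177 bp
Sorted largest to smallest: 177, 63 bp.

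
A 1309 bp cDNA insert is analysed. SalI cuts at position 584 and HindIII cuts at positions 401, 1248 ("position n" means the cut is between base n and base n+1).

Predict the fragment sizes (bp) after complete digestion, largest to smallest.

Combined cut positions (sorted): 401, 584, 1248.
Linear molecule, 3 cuts → 4 fragments:
  401 − 0 = 401 bp
  584 − 401 = 183 bp
  1248 − 584 = 664 bp
  1309 − 1248 = 61 bp
Sorted largest to smallest: 664, 401, 183, 61 bp.

664, 401, 183, 61 bp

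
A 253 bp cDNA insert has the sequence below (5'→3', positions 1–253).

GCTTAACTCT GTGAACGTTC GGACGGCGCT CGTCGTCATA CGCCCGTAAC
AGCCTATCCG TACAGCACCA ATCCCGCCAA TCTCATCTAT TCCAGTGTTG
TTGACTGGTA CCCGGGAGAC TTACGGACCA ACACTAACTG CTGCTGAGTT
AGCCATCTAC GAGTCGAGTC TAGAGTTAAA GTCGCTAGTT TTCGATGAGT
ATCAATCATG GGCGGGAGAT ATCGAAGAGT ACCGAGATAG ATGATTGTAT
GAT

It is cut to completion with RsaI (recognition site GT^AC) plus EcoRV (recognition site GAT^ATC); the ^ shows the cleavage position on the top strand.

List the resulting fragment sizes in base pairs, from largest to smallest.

RsaI sites (GTAC) start at positions 60, 108, 229.
RsaI cuts after base 2 of each site, so after positions 61, 109, 230.
The EcoRV site (GATATC) starts at position 218.
EcoRV cuts after base 3 of each site, so after position 220.
Combined cut positions: 61, 109, 220, 230.
Linear molecule, 4 cuts → 5 fragments:
  1–61 → 61 bp
  62–109 → 48 bp
  110–220 → 111 bp
  221–230 → 10 bp
  231–253 → 23 bp
Sorted largest to smallest: 111, 61, 48, 23, 10 bp.

111, 61, 48, 23, 10 bp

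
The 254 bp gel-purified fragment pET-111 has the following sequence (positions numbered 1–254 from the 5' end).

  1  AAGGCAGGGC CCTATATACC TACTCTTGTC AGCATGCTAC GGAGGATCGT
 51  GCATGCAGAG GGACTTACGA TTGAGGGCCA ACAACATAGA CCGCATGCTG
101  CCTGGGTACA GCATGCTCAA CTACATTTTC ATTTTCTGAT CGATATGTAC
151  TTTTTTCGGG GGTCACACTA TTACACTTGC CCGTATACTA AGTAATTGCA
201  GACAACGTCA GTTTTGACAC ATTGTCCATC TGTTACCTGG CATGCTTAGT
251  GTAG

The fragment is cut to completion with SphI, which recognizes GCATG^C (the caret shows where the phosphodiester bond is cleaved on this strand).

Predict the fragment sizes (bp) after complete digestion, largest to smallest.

SphI sites (GCATGC) start at positions 32, 51, 93, 111, 240.
SphI cuts after base 5 of each site (before the last base), so after positions 36, 55, 97, 115, 244.
Linear molecule, 5 cuts → 6 fragments:
  1–36 → 36 bp
  37–55 → 19 bp
  56–97 → 42 bp
  98–115 → 18 bp
  116–244 → 129 bp
  245–254 → 10 bp
Sorted largest to smallest: 129, 42, 36, 19, 18, 10 bp.

129, 42, 36, 19, 18, 10 bp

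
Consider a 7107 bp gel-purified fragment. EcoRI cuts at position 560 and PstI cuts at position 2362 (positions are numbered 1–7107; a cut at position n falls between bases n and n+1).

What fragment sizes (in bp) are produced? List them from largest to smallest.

Combined cut positions (sorted): 560, 2362.
Linear molecule, 2 cuts → 3 fragments:
  560 − 0 = 560 bp
  2362 − 560 = 1802 bp
  7107 − 2362 = 4745 bp
Sorted largest to smallest: 4745, 1802, 560 bp.

4745, 1802, 560 bp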